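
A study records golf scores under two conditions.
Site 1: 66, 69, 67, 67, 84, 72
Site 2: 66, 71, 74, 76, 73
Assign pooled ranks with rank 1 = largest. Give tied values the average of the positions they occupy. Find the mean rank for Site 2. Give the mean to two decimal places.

5.10

Sorted (descending): 84, 76, 74, 73, 72, 71, 69, 67, 67, 66, 66
The 2 values of 67 occupy positions 8–9 → average rank (8+9)/2 = 8.5.
The 2 values of 66 occupy positions 10–11 → average rank (10+11)/2 = 10.5.
Site 2 values → pooled ranks: 66→10.5, 71→6, 74→3, 76→2, 73→4
Mean rank = (10.5 + 6 + 3 + 2 + 4) / 5 = 5.10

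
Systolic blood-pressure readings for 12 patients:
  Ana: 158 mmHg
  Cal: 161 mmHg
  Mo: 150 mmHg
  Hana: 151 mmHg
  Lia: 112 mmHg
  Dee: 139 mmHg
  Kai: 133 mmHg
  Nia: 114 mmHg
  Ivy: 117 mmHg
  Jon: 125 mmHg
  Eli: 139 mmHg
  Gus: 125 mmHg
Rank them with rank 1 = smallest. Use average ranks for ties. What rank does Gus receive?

Sorted (ascending): 112, 114, 117, 125, 125, 133, 139, 139, 150, 151, 158, 161
The 2 values of 125 occupy positions 4–5 → average rank (4+5)/2 = 4.5.
The 2 values of 139 occupy positions 7–8 → average rank (7+8)/2 = 7.5.
Gus has value 125 mmHg → rank 4.5.

4.5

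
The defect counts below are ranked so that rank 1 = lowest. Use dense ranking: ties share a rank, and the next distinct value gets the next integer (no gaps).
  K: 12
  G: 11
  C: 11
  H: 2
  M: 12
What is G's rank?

2

Sorted (ascending): 2, 11, 11, 12, 12
The 2 values of 11 share dense rank 2.
The 2 values of 12 share dense rank 3.
Remaining distinct values take the next consecutive integers.
G has value 11 → rank 2.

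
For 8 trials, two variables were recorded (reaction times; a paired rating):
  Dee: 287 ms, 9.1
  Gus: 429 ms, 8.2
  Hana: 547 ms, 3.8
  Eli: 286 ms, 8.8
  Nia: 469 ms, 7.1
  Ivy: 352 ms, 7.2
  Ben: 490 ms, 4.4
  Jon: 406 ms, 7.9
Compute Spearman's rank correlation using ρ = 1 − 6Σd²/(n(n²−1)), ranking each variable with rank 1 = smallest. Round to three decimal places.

-0.881

Ranks of variable 1: 2, 5, 8, 1, 6, 3, 7, 4
Ranks of variable 2: 8, 6, 1, 7, 3, 4, 2, 5
d = r₁ − r₂: -6, -1, 7, -6, 3, -1, 5, -1
d²: 36, 1, 49, 36, 9, 1, 25, 1; Σd² = 158
ρ = 1 − 6·158/(8·63) = 1 − 948/504 = -0.881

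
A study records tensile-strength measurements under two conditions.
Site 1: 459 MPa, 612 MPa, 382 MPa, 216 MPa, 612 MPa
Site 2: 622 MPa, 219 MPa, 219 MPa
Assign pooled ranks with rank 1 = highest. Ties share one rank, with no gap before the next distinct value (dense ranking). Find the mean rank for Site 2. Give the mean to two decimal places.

Sorted (descending): 622, 612, 612, 459, 382, 219, 219, 216
The 2 values of 612 share dense rank 2.
The 2 values of 219 share dense rank 5.
Remaining distinct values take the next consecutive integers.
Site 2 values → pooled ranks: 622→1, 219→5, 219→5
Mean rank = (1 + 5 + 5) / 3 = 3.67

3.67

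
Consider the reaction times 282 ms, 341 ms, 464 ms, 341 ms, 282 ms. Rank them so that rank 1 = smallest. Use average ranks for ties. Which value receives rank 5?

464

Sorted (ascending): 282, 282, 341, 341, 464
The 2 values of 282 occupy positions 1–2 → average rank (1+2)/2 = 1.5.
The 2 values of 341 occupy positions 3–4 → average rank (3+4)/2 = 3.5.
Rank 5 → value 464.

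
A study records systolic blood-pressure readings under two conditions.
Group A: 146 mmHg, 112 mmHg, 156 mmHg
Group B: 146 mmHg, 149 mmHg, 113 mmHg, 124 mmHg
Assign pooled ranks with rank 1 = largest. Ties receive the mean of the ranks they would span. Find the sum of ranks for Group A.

11.5

Sorted (descending): 156, 149, 146, 146, 124, 113, 112
The 2 values of 146 occupy positions 3–4 → average rank (3+4)/2 = 3.5.
Group A values → pooled ranks: 146→3.5, 112→7, 156→1
Rank sum = 3.5 + 7 + 1 = 11.5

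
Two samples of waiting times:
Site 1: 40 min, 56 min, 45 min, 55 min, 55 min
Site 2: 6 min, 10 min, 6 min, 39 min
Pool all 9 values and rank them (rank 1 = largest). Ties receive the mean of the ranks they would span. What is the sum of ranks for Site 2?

Sorted (descending): 56, 55, 55, 45, 40, 39, 10, 6, 6
The 2 values of 55 occupy positions 2–3 → average rank (2+3)/2 = 2.5.
The 2 values of 6 occupy positions 8–9 → average rank (8+9)/2 = 8.5.
Site 2 values → pooled ranks: 6→8.5, 10→7, 6→8.5, 39→6
Rank sum = 8.5 + 7 + 8.5 + 6 = 30

30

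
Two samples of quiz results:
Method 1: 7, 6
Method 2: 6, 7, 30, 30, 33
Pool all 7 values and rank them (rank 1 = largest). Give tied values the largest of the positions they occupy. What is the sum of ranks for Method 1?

Sorted (descending): 33, 30, 30, 7, 7, 6, 6
The 2 values of 30 occupy positions 2–3 → each gets rank 3.
The 2 values of 7 occupy positions 4–5 → each gets rank 5.
The 2 values of 6 occupy positions 6–7 → each gets rank 7.
Method 1 values → pooled ranks: 7→5, 6→7
Rank sum = 5 + 7 = 12

12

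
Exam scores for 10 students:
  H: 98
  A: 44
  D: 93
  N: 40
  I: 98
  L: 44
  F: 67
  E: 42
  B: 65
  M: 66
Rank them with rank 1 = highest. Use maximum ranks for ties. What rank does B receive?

Sorted (descending): 98, 98, 93, 67, 66, 65, 44, 44, 42, 40
The 2 values of 98 occupy positions 1–2 → each gets rank 2.
The 2 values of 44 occupy positions 7–8 → each gets rank 8.
B has value 65 → rank 6.

6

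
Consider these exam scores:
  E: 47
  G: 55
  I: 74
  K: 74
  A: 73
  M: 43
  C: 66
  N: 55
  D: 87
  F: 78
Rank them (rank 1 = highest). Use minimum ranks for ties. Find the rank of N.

7

Sorted (descending): 87, 78, 74, 74, 73, 66, 55, 55, 47, 43
The 2 values of 74 occupy positions 3–4 → each gets rank 3.
The 2 values of 55 occupy positions 7–8 → each gets rank 7.
N has value 55 → rank 7.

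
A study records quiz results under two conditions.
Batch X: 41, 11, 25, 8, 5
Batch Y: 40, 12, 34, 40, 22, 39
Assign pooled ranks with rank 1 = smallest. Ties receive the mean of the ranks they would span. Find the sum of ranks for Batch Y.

43

Sorted (ascending): 5, 8, 11, 12, 22, 25, 34, 39, 40, 40, 41
The 2 values of 40 occupy positions 9–10 → average rank (9+10)/2 = 9.5.
Batch Y values → pooled ranks: 40→9.5, 12→4, 34→7, 40→9.5, 22→5, 39→8
Rank sum = 9.5 + 4 + 7 + 9.5 + 5 + 8 = 43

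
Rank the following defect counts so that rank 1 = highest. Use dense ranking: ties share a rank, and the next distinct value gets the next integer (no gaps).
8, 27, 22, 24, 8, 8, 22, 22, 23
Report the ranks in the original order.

5, 1, 4, 2, 5, 5, 4, 4, 3

Sorted (descending): 27, 24, 23, 22, 22, 22, 8, 8, 8
The 3 values of 22 share dense rank 4.
The 3 values of 8 share dense rank 5.
Remaining distinct values take the next consecutive integers.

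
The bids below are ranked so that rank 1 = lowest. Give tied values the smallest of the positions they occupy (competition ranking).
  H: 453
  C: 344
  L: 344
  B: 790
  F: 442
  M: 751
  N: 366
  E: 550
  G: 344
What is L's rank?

Sorted (ascending): 344, 344, 344, 366, 442, 453, 550, 751, 790
The 3 values of 344 occupy positions 1–3 → each gets rank 1.
L has value 344 → rank 1.

1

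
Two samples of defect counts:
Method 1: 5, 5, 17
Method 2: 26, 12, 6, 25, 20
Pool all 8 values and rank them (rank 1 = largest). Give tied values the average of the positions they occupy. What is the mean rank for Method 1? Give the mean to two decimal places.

6.33

Sorted (descending): 26, 25, 20, 17, 12, 6, 5, 5
The 2 values of 5 occupy positions 7–8 → average rank (7+8)/2 = 7.5.
Method 1 values → pooled ranks: 5→7.5, 5→7.5, 17→4
Mean rank = (7.5 + 7.5 + 4) / 3 = 6.33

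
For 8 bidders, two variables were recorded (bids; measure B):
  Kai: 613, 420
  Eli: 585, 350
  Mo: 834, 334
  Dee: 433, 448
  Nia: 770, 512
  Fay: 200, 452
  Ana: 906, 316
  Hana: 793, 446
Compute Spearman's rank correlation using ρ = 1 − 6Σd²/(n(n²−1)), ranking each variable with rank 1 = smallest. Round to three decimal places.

Ranks of variable 1: 4, 3, 7, 2, 5, 1, 8, 6
Ranks of variable 2: 4, 3, 2, 6, 8, 7, 1, 5
d = r₁ − r₂: 0, 0, 5, -4, -3, -6, 7, 1
d²: 0, 0, 25, 16, 9, 36, 49, 1; Σd² = 136
ρ = 1 − 6·136/(8·63) = 1 − 816/504 = -0.619

-0.619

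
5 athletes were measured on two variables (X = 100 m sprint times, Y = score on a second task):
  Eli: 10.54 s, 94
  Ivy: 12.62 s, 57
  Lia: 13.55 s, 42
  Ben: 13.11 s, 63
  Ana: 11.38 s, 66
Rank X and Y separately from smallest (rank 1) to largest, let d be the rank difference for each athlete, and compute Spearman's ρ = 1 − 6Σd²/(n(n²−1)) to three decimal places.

-0.900

Ranks of variable 1: 1, 3, 5, 4, 2
Ranks of variable 2: 5, 2, 1, 3, 4
d = r₁ − r₂: -4, 1, 4, 1, -2
d²: 16, 1, 16, 1, 4; Σd² = 38
ρ = 1 − 6·38/(5·24) = 1 − 228/120 = -0.900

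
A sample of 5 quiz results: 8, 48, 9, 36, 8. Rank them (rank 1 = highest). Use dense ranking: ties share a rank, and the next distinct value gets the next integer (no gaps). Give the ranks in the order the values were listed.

Sorted (descending): 48, 36, 9, 8, 8
The 2 values of 8 share dense rank 4.
Remaining distinct values take the next consecutive integers.

4, 1, 3, 2, 4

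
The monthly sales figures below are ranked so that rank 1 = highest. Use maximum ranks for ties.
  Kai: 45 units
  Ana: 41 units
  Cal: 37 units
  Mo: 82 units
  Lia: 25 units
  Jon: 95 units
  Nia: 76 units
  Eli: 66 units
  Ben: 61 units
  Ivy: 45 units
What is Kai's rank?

Sorted (descending): 95, 82, 76, 66, 61, 45, 45, 41, 37, 25
The 2 values of 45 occupy positions 6–7 → each gets rank 7.
Kai has value 45 units → rank 7.

7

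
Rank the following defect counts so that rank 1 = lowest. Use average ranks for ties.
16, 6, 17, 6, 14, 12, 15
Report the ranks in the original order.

Sorted (ascending): 6, 6, 12, 14, 15, 16, 17
The 2 values of 6 occupy positions 1–2 → average rank (1+2)/2 = 1.5.

6, 1.5, 7, 1.5, 4, 3, 5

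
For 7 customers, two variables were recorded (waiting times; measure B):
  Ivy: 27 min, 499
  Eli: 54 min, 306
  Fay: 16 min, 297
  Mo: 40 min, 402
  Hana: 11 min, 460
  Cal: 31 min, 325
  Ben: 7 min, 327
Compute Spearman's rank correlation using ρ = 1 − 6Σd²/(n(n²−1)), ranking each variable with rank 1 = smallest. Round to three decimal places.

Ranks of variable 1: 4, 7, 3, 6, 2, 5, 1
Ranks of variable 2: 7, 2, 1, 5, 6, 3, 4
d = r₁ − r₂: -3, 5, 2, 1, -4, 2, -3
d²: 9, 25, 4, 1, 16, 4, 9; Σd² = 68
ρ = 1 − 6·68/(7·48) = 1 − 408/336 = -0.214

-0.214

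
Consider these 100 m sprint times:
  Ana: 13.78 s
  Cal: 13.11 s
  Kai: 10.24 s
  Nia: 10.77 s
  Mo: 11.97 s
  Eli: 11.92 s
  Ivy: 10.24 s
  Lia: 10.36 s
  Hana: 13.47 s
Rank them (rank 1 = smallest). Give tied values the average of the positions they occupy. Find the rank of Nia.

Sorted (ascending): 10.24, 10.24, 10.36, 10.77, 11.92, 11.97, 13.11, 13.47, 13.78
The 2 values of 10.24 occupy positions 1–2 → average rank (1+2)/2 = 1.5.
Nia has value 10.77 s → rank 4.

4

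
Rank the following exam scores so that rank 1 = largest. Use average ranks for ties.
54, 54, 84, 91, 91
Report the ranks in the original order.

Sorted (descending): 91, 91, 84, 54, 54
The 2 values of 91 occupy positions 1–2 → average rank (1+2)/2 = 1.5.
The 2 values of 54 occupy positions 4–5 → average rank (4+5)/2 = 4.5.

4.5, 4.5, 3, 1.5, 1.5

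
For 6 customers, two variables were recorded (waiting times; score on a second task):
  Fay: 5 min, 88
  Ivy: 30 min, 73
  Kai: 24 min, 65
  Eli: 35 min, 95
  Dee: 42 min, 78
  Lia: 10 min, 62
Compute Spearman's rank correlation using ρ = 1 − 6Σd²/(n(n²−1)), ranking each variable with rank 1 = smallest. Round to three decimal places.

0.314

Ranks of variable 1: 1, 4, 3, 5, 6, 2
Ranks of variable 2: 5, 3, 2, 6, 4, 1
d = r₁ − r₂: -4, 1, 1, -1, 2, 1
d²: 16, 1, 1, 1, 4, 1; Σd² = 24
ρ = 1 − 6·24/(6·35) = 1 − 144/210 = 0.314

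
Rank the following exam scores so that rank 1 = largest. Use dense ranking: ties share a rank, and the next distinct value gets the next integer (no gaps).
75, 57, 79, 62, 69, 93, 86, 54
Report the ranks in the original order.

4, 7, 3, 6, 5, 1, 2, 8

Sorted (descending): 93, 86, 79, 75, 69, 62, 57, 54
No ties — each value takes its position as its rank.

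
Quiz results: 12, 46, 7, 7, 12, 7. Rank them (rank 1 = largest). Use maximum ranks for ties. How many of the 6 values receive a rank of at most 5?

Sorted (descending): 46, 12, 12, 7, 7, 7
The 2 values of 12 occupy positions 2–3 → each gets rank 3.
The 3 values of 7 occupy positions 4–6 → each gets rank 6.
Ranks ≤ 5: {1, 3, 3} → 3 values.

3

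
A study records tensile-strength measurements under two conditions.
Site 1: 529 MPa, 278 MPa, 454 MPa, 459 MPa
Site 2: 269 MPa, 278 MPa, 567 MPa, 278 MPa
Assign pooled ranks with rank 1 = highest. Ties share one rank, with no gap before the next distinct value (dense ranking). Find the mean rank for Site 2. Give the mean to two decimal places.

Sorted (descending): 567, 529, 459, 454, 278, 278, 278, 269
The 3 values of 278 share dense rank 5.
Remaining distinct values take the next consecutive integers.
Site 2 values → pooled ranks: 269→6, 278→5, 567→1, 278→5
Mean rank = (6 + 5 + 1 + 5) / 4 = 4.25

4.25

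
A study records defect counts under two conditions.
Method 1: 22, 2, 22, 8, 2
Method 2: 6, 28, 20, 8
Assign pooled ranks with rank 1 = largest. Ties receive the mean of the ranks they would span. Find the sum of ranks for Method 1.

Sorted (descending): 28, 22, 22, 20, 8, 8, 6, 2, 2
The 2 values of 22 occupy positions 2–3 → average rank (2+3)/2 = 2.5.
The 2 values of 8 occupy positions 5–6 → average rank (5+6)/2 = 5.5.
The 2 values of 2 occupy positions 8–9 → average rank (8+9)/2 = 8.5.
Method 1 values → pooled ranks: 22→2.5, 2→8.5, 22→2.5, 8→5.5, 2→8.5
Rank sum = 2.5 + 8.5 + 2.5 + 5.5 + 8.5 = 27.5

27.5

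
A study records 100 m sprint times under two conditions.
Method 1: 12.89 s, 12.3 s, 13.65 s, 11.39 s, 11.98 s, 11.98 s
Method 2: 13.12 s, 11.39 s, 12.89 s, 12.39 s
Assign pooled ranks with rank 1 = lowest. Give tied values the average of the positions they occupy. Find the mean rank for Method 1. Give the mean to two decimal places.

5.17

Sorted (ascending): 11.39, 11.39, 11.98, 11.98, 12.3, 12.39, 12.89, 12.89, 13.12, 13.65
The 2 values of 11.39 occupy positions 1–2 → average rank (1+2)/2 = 1.5.
The 2 values of 11.98 occupy positions 3–4 → average rank (3+4)/2 = 3.5.
The 2 values of 12.89 occupy positions 7–8 → average rank (7+8)/2 = 7.5.
Method 1 values → pooled ranks: 12.89→7.5, 12.3→5, 13.65→10, 11.39→1.5, 11.98→3.5, 11.98→3.5
Mean rank = (7.5 + 5 + 10 + 1.5 + 3.5 + 3.5) / 6 = 5.17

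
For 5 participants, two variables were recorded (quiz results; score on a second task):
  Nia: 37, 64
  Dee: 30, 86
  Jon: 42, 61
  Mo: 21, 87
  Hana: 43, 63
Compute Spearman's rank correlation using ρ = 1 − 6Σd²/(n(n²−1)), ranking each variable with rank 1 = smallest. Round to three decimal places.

-0.900

Ranks of variable 1: 3, 2, 4, 1, 5
Ranks of variable 2: 3, 4, 1, 5, 2
d = r₁ − r₂: 0, -2, 3, -4, 3
d²: 0, 4, 9, 16, 9; Σd² = 38
ρ = 1 − 6·38/(5·24) = 1 − 228/120 = -0.900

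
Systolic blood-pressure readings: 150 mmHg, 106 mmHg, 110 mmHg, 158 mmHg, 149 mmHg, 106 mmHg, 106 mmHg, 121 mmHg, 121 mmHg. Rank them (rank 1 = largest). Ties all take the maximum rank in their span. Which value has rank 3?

149

Sorted (descending): 158, 150, 149, 121, 121, 110, 106, 106, 106
The 2 values of 121 occupy positions 4–5 → each gets rank 5.
The 3 values of 106 occupy positions 7–9 → each gets rank 9.
Rank 3 → value 149.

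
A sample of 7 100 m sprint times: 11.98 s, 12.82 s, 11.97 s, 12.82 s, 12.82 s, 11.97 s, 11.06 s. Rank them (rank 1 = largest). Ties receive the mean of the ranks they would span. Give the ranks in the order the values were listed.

Sorted (descending): 12.82, 12.82, 12.82, 11.98, 11.97, 11.97, 11.06
The 3 values of 12.82 occupy positions 1–3 → average rank 2.
The 2 values of 11.97 occupy positions 5–6 → average rank (5+6)/2 = 5.5.

4, 2, 5.5, 2, 2, 5.5, 7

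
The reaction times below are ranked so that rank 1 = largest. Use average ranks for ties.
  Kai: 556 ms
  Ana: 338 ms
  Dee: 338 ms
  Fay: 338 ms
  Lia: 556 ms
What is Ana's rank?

4

Sorted (descending): 556, 556, 338, 338, 338
The 2 values of 556 occupy positions 1–2 → average rank (1+2)/2 = 1.5.
The 3 values of 338 occupy positions 3–5 → average rank 4.
Ana has value 338 ms → rank 4.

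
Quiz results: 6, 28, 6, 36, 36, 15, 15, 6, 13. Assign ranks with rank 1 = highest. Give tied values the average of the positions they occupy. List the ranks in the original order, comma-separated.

8, 3, 8, 1.5, 1.5, 4.5, 4.5, 8, 6

Sorted (descending): 36, 36, 28, 15, 15, 13, 6, 6, 6
The 2 values of 36 occupy positions 1–2 → average rank (1+2)/2 = 1.5.
The 2 values of 15 occupy positions 4–5 → average rank (4+5)/2 = 4.5.
The 3 values of 6 occupy positions 7–9 → average rank 8.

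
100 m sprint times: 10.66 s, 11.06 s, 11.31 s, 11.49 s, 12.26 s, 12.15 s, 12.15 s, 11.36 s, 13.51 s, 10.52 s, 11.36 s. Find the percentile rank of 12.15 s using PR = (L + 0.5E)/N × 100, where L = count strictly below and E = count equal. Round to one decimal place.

72.7

N = 11.
Strictly below 12.15: 7. Equal to 12.15: 2.
PR = (7 + 0.5·2)/11 × 100 = 72.7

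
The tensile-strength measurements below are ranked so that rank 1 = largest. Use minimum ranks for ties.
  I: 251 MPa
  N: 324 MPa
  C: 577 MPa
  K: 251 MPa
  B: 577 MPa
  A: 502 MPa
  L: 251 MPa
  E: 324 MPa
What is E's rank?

Sorted (descending): 577, 577, 502, 324, 324, 251, 251, 251
The 2 values of 577 occupy positions 1–2 → each gets rank 1.
The 2 values of 324 occupy positions 4–5 → each gets rank 4.
The 3 values of 251 occupy positions 6–8 → each gets rank 6.
E has value 324 MPa → rank 4.

4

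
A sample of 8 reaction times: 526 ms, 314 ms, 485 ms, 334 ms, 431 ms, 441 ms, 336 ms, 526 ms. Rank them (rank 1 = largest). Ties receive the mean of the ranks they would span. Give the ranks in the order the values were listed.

1.5, 8, 3, 7, 5, 4, 6, 1.5

Sorted (descending): 526, 526, 485, 441, 431, 336, 334, 314
The 2 values of 526 occupy positions 1–2 → average rank (1+2)/2 = 1.5.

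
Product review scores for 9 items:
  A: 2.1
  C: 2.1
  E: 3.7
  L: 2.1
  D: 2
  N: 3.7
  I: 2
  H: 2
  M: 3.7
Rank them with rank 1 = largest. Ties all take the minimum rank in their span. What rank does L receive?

Sorted (descending): 3.7, 3.7, 3.7, 2.1, 2.1, 2.1, 2, 2, 2
The 3 values of 3.7 occupy positions 1–3 → each gets rank 1.
The 3 values of 2.1 occupy positions 4–6 → each gets rank 4.
The 3 values of 2 occupy positions 7–9 → each gets rank 7.
L has value 2.1 → rank 4.

4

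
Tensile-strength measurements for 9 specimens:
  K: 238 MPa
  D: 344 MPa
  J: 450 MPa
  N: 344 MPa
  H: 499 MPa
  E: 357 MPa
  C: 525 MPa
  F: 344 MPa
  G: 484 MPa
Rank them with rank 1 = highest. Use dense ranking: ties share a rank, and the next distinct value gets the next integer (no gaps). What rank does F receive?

6

Sorted (descending): 525, 499, 484, 450, 357, 344, 344, 344, 238
The 3 values of 344 share dense rank 6.
Remaining distinct values take the next consecutive integers.
F has value 344 MPa → rank 6.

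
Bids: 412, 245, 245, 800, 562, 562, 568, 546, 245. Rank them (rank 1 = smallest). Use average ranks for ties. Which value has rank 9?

Sorted (ascending): 245, 245, 245, 412, 546, 562, 562, 568, 800
The 3 values of 245 occupy positions 1–3 → average rank 2.
The 2 values of 562 occupy positions 6–7 → average rank (6+7)/2 = 6.5.
Rank 9 → value 800.

800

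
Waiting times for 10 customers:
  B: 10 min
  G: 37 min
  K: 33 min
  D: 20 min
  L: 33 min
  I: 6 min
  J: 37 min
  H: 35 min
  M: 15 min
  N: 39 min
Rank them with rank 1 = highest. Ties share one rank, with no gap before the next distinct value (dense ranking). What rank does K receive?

Sorted (descending): 39, 37, 37, 35, 33, 33, 20, 15, 10, 6
The 2 values of 37 share dense rank 2.
The 2 values of 33 share dense rank 4.
Remaining distinct values take the next consecutive integers.
K has value 33 min → rank 4.

4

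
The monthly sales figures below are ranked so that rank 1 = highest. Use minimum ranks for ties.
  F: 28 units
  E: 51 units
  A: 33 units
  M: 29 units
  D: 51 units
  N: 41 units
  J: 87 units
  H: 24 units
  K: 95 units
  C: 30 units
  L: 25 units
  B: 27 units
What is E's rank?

Sorted (descending): 95, 87, 51, 51, 41, 33, 30, 29, 28, 27, 25, 24
The 2 values of 51 occupy positions 3–4 → each gets rank 3.
E has value 51 units → rank 3.

3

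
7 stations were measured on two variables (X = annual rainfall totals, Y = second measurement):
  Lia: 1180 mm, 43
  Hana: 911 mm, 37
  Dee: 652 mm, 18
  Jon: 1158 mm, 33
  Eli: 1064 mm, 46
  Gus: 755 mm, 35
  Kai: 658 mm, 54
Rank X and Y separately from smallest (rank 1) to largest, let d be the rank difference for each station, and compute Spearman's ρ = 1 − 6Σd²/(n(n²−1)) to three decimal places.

Ranks of variable 1: 7, 4, 1, 6, 5, 3, 2
Ranks of variable 2: 5, 4, 1, 2, 6, 3, 7
d = r₁ − r₂: 2, 0, 0, 4, -1, 0, -5
d²: 4, 0, 0, 16, 1, 0, 25; Σd² = 46
ρ = 1 − 6·46/(7·48) = 1 − 276/336 = 0.179

0.179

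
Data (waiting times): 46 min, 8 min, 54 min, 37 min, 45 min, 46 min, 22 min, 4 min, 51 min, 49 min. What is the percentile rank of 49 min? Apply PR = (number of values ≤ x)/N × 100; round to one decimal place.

80.0

N = 10.
Strictly below 49: 7. Equal to 49: 1.
PR = 8/10 × 100 = 80.0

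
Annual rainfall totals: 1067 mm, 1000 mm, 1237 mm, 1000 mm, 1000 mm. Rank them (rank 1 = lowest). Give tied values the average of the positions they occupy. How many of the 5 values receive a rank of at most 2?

Sorted (ascending): 1000, 1000, 1000, 1067, 1237
The 3 values of 1000 occupy positions 1–3 → average rank 2.
Ranks ≤ 2: {2, 2, 2} → 3 values.

3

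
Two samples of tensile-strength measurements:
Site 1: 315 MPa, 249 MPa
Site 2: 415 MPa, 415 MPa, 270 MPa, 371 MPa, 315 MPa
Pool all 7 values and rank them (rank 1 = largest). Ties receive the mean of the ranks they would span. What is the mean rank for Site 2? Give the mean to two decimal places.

3.30

Sorted (descending): 415, 415, 371, 315, 315, 270, 249
The 2 values of 415 occupy positions 1–2 → average rank (1+2)/2 = 1.5.
The 2 values of 315 occupy positions 4–5 → average rank (4+5)/2 = 4.5.
Site 2 values → pooled ranks: 415→1.5, 415→1.5, 270→6, 371→3, 315→4.5
Mean rank = (1.5 + 1.5 + 6 + 3 + 4.5) / 5 = 3.30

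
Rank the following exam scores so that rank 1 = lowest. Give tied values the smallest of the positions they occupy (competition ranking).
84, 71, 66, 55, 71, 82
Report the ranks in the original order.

Sorted (ascending): 55, 66, 71, 71, 82, 84
The 2 values of 71 occupy positions 3–4 → each gets rank 3.

6, 3, 2, 1, 3, 5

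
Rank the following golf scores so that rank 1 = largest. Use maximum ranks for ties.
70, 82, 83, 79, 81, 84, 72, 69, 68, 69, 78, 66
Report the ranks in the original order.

8, 3, 2, 5, 4, 1, 7, 10, 11, 10, 6, 12

Sorted (descending): 84, 83, 82, 81, 79, 78, 72, 70, 69, 69, 68, 66
The 2 values of 69 occupy positions 9–10 → each gets rank 10.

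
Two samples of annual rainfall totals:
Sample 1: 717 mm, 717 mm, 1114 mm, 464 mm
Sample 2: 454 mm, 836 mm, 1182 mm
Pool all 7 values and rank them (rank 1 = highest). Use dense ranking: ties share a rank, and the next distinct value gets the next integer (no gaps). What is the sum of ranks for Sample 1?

15

Sorted (descending): 1182, 1114, 836, 717, 717, 464, 454
The 2 values of 717 share dense rank 4.
Remaining distinct values take the next consecutive integers.
Sample 1 values → pooled ranks: 717→4, 717→4, 1114→2, 464→5
Rank sum = 4 + 4 + 2 + 5 = 15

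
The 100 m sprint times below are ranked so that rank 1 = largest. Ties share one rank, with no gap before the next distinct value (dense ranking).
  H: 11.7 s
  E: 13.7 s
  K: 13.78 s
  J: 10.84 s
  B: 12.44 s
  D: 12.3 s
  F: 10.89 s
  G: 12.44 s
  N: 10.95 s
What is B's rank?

3

Sorted (descending): 13.78, 13.7, 12.44, 12.44, 12.3, 11.7, 10.95, 10.89, 10.84
The 2 values of 12.44 share dense rank 3.
Remaining distinct values take the next consecutive integers.
B has value 12.44 s → rank 3.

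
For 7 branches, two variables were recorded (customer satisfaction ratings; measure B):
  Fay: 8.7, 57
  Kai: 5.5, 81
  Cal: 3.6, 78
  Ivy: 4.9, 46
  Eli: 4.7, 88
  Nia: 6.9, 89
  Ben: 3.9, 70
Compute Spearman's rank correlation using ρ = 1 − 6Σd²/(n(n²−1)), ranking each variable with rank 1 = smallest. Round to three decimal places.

0.036

Ranks of variable 1: 7, 5, 1, 4, 3, 6, 2
Ranks of variable 2: 2, 5, 4, 1, 6, 7, 3
d = r₁ − r₂: 5, 0, -3, 3, -3, -1, -1
d²: 25, 0, 9, 9, 9, 1, 1; Σd² = 54
ρ = 1 − 6·54/(7·48) = 1 − 324/336 = 0.036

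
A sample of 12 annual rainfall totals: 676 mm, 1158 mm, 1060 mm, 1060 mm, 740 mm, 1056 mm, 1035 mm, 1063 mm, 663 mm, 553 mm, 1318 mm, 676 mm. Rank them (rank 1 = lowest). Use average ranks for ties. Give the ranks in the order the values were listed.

Sorted (ascending): 553, 663, 676, 676, 740, 1035, 1056, 1060, 1060, 1063, 1158, 1318
The 2 values of 676 occupy positions 3–4 → average rank (3+4)/2 = 3.5.
The 2 values of 1060 occupy positions 8–9 → average rank (8+9)/2 = 8.5.

3.5, 11, 8.5, 8.5, 5, 7, 6, 10, 2, 1, 12, 3.5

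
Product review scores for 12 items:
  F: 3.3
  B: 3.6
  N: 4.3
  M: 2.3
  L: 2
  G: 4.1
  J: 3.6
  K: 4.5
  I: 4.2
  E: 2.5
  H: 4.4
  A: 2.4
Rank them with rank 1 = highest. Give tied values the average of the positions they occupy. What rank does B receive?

6.5

Sorted (descending): 4.5, 4.4, 4.3, 4.2, 4.1, 3.6, 3.6, 3.3, 2.5, 2.4, 2.3, 2
The 2 values of 3.6 occupy positions 6–7 → average rank (6+7)/2 = 6.5.
B has value 3.6 → rank 6.5.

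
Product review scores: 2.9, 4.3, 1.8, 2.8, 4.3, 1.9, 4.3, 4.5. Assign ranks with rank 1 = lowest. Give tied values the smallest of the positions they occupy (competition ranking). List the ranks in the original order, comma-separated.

4, 5, 1, 3, 5, 2, 5, 8

Sorted (ascending): 1.8, 1.9, 2.8, 2.9, 4.3, 4.3, 4.3, 4.5
The 3 values of 4.3 occupy positions 5–7 → each gets rank 5.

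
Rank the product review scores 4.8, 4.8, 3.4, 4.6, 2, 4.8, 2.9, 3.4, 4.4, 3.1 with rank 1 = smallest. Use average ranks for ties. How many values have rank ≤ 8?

Sorted (ascending): 2, 2.9, 3.1, 3.4, 3.4, 4.4, 4.6, 4.8, 4.8, 4.8
The 2 values of 3.4 occupy positions 4–5 → average rank (4+5)/2 = 4.5.
The 3 values of 4.8 occupy positions 8–10 → average rank 9.
Ranks ≤ 8: {1, 2, 3, 4.5, 4.5, 6, 7} → 7 values.

7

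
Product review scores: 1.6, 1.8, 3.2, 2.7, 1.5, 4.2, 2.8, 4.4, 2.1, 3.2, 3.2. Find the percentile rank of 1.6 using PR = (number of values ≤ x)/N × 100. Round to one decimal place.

18.2

N = 11.
Strictly below 1.6: 1. Equal to 1.6: 1.
PR = 2/11 × 100 = 18.2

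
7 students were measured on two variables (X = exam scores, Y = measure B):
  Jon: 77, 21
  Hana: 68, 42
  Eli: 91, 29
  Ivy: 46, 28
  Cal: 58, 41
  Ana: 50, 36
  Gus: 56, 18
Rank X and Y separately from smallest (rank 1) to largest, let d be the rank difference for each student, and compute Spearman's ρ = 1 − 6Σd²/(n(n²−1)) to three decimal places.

0.107

Ranks of variable 1: 6, 5, 7, 1, 4, 2, 3
Ranks of variable 2: 2, 7, 4, 3, 6, 5, 1
d = r₁ − r₂: 4, -2, 3, -2, -2, -3, 2
d²: 16, 4, 9, 4, 4, 9, 4; Σd² = 50
ρ = 1 − 6·50/(7·48) = 1 − 300/336 = 0.107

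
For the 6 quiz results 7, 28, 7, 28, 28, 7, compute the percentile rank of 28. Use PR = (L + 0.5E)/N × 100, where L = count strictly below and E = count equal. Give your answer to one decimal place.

75.0

N = 6.
Strictly below 28: 3. Equal to 28: 3.
PR = (3 + 0.5·3)/6 × 100 = 75.0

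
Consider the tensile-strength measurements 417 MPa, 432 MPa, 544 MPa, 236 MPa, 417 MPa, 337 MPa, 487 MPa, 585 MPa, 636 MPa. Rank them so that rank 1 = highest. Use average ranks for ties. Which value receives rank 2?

Sorted (descending): 636, 585, 544, 487, 432, 417, 417, 337, 236
The 2 values of 417 occupy positions 6–7 → average rank (6+7)/2 = 6.5.
Rank 2 → value 585.

585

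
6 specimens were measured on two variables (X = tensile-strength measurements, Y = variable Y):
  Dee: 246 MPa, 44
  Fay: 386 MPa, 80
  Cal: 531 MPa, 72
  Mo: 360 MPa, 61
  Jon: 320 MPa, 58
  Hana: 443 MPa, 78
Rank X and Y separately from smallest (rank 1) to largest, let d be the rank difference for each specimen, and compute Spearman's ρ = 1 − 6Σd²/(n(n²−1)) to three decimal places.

0.771

Ranks of variable 1: 1, 4, 6, 3, 2, 5
Ranks of variable 2: 1, 6, 4, 3, 2, 5
d = r₁ − r₂: 0, -2, 2, 0, 0, 0
d²: 0, 4, 4, 0, 0, 0; Σd² = 8
ρ = 1 − 6·8/(6·35) = 1 − 48/210 = 0.771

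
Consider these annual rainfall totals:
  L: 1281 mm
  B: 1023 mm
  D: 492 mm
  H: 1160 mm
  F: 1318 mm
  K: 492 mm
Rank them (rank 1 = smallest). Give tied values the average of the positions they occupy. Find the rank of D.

Sorted (ascending): 492, 492, 1023, 1160, 1281, 1318
The 2 values of 492 occupy positions 1–2 → average rank (1+2)/2 = 1.5.
D has value 492 mm → rank 1.5.

1.5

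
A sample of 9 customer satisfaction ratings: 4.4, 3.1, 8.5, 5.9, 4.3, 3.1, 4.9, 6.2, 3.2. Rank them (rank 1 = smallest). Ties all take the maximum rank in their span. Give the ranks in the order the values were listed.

Sorted (ascending): 3.1, 3.1, 3.2, 4.3, 4.4, 4.9, 5.9, 6.2, 8.5
The 2 values of 3.1 occupy positions 1–2 → each gets rank 2.

5, 2, 9, 7, 4, 2, 6, 8, 3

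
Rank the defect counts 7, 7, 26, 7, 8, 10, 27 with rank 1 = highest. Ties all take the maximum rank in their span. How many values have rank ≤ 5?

4

Sorted (descending): 27, 26, 10, 8, 7, 7, 7
The 3 values of 7 occupy positions 5–7 → each gets rank 7.
Ranks ≤ 5: {1, 2, 3, 4} → 4 values.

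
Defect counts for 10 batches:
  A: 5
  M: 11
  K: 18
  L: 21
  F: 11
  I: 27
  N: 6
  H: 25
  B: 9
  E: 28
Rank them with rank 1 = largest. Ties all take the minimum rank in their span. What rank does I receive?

2

Sorted (descending): 28, 27, 25, 21, 18, 11, 11, 9, 6, 5
The 2 values of 11 occupy positions 6–7 → each gets rank 6.
I has value 27 → rank 2.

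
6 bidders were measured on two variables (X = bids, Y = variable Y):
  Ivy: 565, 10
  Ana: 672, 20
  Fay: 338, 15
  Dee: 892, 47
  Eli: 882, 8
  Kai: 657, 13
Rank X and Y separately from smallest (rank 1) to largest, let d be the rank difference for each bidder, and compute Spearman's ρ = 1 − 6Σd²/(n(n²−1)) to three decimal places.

Ranks of variable 1: 2, 4, 1, 6, 5, 3
Ranks of variable 2: 2, 5, 4, 6, 1, 3
d = r₁ − r₂: 0, -1, -3, 0, 4, 0
d²: 0, 1, 9, 0, 16, 0; Σd² = 26
ρ = 1 − 6·26/(6·35) = 1 − 156/210 = 0.257

0.257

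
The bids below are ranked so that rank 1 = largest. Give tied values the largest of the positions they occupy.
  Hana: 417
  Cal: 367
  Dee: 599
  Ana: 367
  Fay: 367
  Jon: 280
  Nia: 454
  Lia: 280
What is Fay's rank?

Sorted (descending): 599, 454, 417, 367, 367, 367, 280, 280
The 3 values of 367 occupy positions 4–6 → each gets rank 6.
The 2 values of 280 occupy positions 7–8 → each gets rank 8.
Fay has value 367 → rank 6.

6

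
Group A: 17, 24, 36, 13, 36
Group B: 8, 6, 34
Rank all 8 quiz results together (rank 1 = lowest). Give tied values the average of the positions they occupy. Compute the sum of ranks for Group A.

27

Sorted (ascending): 6, 8, 13, 17, 24, 34, 36, 36
The 2 values of 36 occupy positions 7–8 → average rank (7+8)/2 = 7.5.
Group A values → pooled ranks: 17→4, 24→5, 36→7.5, 13→3, 36→7.5
Rank sum = 4 + 5 + 7.5 + 3 + 7.5 = 27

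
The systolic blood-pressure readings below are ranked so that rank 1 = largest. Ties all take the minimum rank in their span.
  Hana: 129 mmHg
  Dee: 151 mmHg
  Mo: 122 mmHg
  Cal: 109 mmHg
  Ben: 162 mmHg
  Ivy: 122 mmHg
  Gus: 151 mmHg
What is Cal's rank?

Sorted (descending): 162, 151, 151, 129, 122, 122, 109
The 2 values of 151 occupy positions 2–3 → each gets rank 2.
The 2 values of 122 occupy positions 5–6 → each gets rank 5.
Cal has value 109 mmHg → rank 7.

7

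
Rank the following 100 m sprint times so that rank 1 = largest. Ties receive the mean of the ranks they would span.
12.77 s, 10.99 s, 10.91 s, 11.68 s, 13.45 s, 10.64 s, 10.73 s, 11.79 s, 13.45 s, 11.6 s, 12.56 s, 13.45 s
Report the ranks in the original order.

Sorted (descending): 13.45, 13.45, 13.45, 12.77, 12.56, 11.79, 11.68, 11.6, 10.99, 10.91, 10.73, 10.64
The 3 values of 13.45 occupy positions 1–3 → average rank 2.

4, 9, 10, 7, 2, 12, 11, 6, 2, 8, 5, 2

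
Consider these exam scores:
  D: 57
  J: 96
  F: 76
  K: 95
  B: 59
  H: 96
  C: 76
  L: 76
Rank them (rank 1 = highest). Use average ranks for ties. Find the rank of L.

5

Sorted (descending): 96, 96, 95, 76, 76, 76, 59, 57
The 2 values of 96 occupy positions 1–2 → average rank (1+2)/2 = 1.5.
The 3 values of 76 occupy positions 4–6 → average rank 5.
L has value 76 → rank 5.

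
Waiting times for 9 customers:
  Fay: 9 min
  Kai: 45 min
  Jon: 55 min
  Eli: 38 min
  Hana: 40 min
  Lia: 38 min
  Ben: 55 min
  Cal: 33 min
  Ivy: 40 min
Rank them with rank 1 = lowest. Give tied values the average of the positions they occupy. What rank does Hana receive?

Sorted (ascending): 9, 33, 38, 38, 40, 40, 45, 55, 55
The 2 values of 38 occupy positions 3–4 → average rank (3+4)/2 = 3.5.
The 2 values of 40 occupy positions 5–6 → average rank (5+6)/2 = 5.5.
The 2 values of 55 occupy positions 8–9 → average rank (8+9)/2 = 8.5.
Hana has value 40 min → rank 5.5.

5.5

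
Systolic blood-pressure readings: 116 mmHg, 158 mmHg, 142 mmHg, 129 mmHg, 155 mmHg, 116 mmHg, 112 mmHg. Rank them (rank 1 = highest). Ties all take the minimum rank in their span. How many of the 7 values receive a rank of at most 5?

Sorted (descending): 158, 155, 142, 129, 116, 116, 112
The 2 values of 116 occupy positions 5–6 → each gets rank 5.
Ranks ≤ 5: {1, 2, 3, 4, 5, 5} → 6 values.

6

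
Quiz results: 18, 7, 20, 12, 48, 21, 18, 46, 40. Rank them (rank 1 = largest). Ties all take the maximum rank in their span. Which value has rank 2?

46

Sorted (descending): 48, 46, 40, 21, 20, 18, 18, 12, 7
The 2 values of 18 occupy positions 6–7 → each gets rank 7.
Rank 2 → value 46.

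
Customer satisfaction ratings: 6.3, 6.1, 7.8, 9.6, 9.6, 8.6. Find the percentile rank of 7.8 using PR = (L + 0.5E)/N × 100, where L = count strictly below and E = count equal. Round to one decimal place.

41.7

N = 6.
Strictly below 7.8: 2. Equal to 7.8: 1.
PR = (2 + 0.5·1)/6 × 100 = 41.7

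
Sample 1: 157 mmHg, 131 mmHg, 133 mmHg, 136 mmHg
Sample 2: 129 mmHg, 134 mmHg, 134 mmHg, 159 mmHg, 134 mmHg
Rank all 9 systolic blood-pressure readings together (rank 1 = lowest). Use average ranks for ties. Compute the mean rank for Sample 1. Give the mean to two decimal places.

5.00

Sorted (ascending): 129, 131, 133, 134, 134, 134, 136, 157, 159
The 3 values of 134 occupy positions 4–6 → average rank 5.
Sample 1 values → pooled ranks: 157→8, 131→2, 133→3, 136→7
Mean rank = (8 + 2 + 3 + 7) / 4 = 5.00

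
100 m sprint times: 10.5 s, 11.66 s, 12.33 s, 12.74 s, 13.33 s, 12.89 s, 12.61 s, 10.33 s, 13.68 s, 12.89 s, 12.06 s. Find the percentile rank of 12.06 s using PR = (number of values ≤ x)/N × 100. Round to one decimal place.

36.4

N = 11.
Strictly below 12.06: 3. Equal to 12.06: 1.
PR = 4/11 × 100 = 36.4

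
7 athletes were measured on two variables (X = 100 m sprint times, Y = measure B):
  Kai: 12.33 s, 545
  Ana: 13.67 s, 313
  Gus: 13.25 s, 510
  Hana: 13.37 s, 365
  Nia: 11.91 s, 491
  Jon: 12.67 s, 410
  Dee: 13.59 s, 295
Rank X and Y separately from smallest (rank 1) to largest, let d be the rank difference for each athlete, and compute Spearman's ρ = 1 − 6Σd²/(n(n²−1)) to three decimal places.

Ranks of variable 1: 2, 7, 4, 5, 1, 3, 6
Ranks of variable 2: 7, 2, 6, 3, 5, 4, 1
d = r₁ − r₂: -5, 5, -2, 2, -4, -1, 5
d²: 25, 25, 4, 4, 16, 1, 25; Σd² = 100
ρ = 1 − 6·100/(7·48) = 1 − 600/336 = -0.786

-0.786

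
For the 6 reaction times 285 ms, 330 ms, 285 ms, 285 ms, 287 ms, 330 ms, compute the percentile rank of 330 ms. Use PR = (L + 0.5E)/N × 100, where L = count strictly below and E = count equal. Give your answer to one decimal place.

83.3

N = 6.
Strictly below 330: 4. Equal to 330: 2.
PR = (4 + 0.5·2)/6 × 100 = 83.3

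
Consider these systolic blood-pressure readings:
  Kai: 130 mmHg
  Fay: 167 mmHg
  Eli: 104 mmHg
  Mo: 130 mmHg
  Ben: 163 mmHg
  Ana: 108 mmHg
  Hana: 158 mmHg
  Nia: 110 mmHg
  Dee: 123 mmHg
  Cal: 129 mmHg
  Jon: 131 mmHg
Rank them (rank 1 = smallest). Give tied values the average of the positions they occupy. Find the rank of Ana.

2

Sorted (ascending): 104, 108, 110, 123, 129, 130, 130, 131, 158, 163, 167
The 2 values of 130 occupy positions 6–7 → average rank (6+7)/2 = 6.5.
Ana has value 108 mmHg → rank 2.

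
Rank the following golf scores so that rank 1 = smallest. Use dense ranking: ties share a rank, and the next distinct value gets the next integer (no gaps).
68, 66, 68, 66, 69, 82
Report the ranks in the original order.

Sorted (ascending): 66, 66, 68, 68, 69, 82
The 2 values of 66 share dense rank 1.
The 2 values of 68 share dense rank 2.
Remaining distinct values take the next consecutive integers.

2, 1, 2, 1, 3, 4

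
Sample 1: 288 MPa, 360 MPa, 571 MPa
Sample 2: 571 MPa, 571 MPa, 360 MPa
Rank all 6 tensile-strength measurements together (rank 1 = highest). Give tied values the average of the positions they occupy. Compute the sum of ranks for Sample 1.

12.5

Sorted (descending): 571, 571, 571, 360, 360, 288
The 3 values of 571 occupy positions 1–3 → average rank 2.
The 2 values of 360 occupy positions 4–5 → average rank (4+5)/2 = 4.5.
Sample 1 values → pooled ranks: 288→6, 360→4.5, 571→2
Rank sum = 6 + 4.5 + 2 = 12.5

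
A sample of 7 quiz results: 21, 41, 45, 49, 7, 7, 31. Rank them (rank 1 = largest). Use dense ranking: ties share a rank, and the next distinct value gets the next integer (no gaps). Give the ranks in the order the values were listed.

5, 3, 2, 1, 6, 6, 4

Sorted (descending): 49, 45, 41, 31, 21, 7, 7
The 2 values of 7 share dense rank 6.
Remaining distinct values take the next consecutive integers.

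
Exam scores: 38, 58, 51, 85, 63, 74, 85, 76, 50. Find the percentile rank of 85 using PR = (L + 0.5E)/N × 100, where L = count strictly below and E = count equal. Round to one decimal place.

88.9

N = 9.
Strictly below 85: 7. Equal to 85: 2.
PR = (7 + 0.5·2)/9 × 100 = 88.9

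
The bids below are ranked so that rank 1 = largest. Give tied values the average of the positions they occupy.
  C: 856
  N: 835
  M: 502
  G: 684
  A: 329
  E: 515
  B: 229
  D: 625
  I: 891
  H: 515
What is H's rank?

Sorted (descending): 891, 856, 835, 684, 625, 515, 515, 502, 329, 229
The 2 values of 515 occupy positions 6–7 → average rank (6+7)/2 = 6.5.
H has value 515 → rank 6.5.

6.5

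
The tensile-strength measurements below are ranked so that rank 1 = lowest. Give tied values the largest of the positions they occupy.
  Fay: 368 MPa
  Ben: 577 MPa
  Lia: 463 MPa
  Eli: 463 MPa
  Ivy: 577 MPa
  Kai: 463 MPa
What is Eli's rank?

Sorted (ascending): 368, 463, 463, 463, 577, 577
The 3 values of 463 occupy positions 2–4 → each gets rank 4.
The 2 values of 577 occupy positions 5–6 → each gets rank 6.
Eli has value 463 MPa → rank 4.

4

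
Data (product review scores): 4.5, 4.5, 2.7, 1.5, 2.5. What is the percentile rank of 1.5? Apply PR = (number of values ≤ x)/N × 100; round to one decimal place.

20.0

N = 5.
Strictly below 1.5: 0. Equal to 1.5: 1.
PR = 1/5 × 100 = 20.0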